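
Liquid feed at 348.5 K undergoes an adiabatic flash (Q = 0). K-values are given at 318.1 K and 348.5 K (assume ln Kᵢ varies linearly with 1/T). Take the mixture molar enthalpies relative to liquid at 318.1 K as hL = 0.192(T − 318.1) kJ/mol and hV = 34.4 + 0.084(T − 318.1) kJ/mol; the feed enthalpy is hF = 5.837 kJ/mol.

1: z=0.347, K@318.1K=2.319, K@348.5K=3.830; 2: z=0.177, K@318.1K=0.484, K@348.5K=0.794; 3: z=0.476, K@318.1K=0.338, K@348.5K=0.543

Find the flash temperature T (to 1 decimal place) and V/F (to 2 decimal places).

Adiabatic flash: solve Rachford–Rice at each trial T, then check hF = ψ·hV(T) + (1−ψ)·hL(T).
  T = 318.1 K: K = (2.319, 0.484, 0.338), RR gives ψ = 0.062, H_out = 2.139 kJ/mol
  T = 348.5 K: K = (3.830, 0.794, 0.543), RR gives ψ = 0.640, H_out = 25.744 kJ/mol
  T = 333.3 K: K = (3.015, 0.627, 0.433), RR gives ψ = 0.347, H_out = 14.270 kJ/mol
  T = 325.7 K: K = (2.652, 0.553, 0.384), RR gives ψ = 0.212, H_out = 8.562 kJ/mol
  T = 321.9 K: K = (2.482, 0.518, 0.360), RR gives ψ = 0.140, H_out = 5.484 kJ/mol
  T = 323.8 K: K = (2.566, 0.535, 0.372), RR gives ψ = 0.176, H_out = 7.050 kJ/mol
Linear interpolation between T = 321.9 (H_out = 5.484) and T = 323.8 (H_out = 7.050) on hF = 5.837 gives T ≈ 322.3 K, at which ψ = 0.15.

T = 322.3 K, V/F = 0.15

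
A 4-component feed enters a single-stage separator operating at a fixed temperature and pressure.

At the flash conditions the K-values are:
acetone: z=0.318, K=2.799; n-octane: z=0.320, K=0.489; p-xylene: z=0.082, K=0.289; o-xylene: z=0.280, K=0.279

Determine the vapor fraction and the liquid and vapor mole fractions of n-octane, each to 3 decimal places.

ψ = 0.131, x_n-octane = 0.343, y_n-octane = 0.168

Material balance + equilibrium reduce to Σ zᵢ(Kᵢ−1)/(1+ψ(Kᵢ−1)) = 0.
Check two-phase: ΣzᵢKᵢ = 1.148 > 1 and Σzᵢ/Kᵢ = 2.055 > 1, so g(0) = 0.148 > 0 and g(1) = -1.055 < 0.
Iterate (Newton) starting at ψ = 0.5:
  ψ = 0.500: g = -0.3246, g' = -0.892 → ψ = 0.136
  ψ = 0.136: g = -0.0044, g' = -0.991 → ψ = 0.131
Converged at ψ = 0.131.
Compositions from xᵢ = zᵢ/(1+ψ(Kᵢ−1)), yᵢ = Kᵢxᵢ:
  acetone: x = 0.257, y = 0.720
  n-octane: x = 0.343, y = 0.168
  p-xylene: x = 0.090, y = 0.026
  o-xylene: x = 0.309, y = 0.086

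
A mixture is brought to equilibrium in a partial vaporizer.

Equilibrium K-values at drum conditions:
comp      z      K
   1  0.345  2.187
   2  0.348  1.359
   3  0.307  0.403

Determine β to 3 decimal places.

β = 0.717

Rachford–Rice: g(β) = Σ zᵢ(Kᵢ−1)/(1+β(Kᵢ−1)) = 0.
Check two-phase: ΣzᵢKᵢ = 1.351 > 1 and Σzᵢ/Kᵢ = 1.176 > 1, so g(0) = 0.351 > 0 and g(1) = -0.176 < 0.
Newton–Raphson from β = 0.56:
  β = 0.560: g = 0.0747, g' = -0.453 → β = 0.725
  β = 0.725: g = -0.0038, g' = -0.509 → β = 0.717
Converged at β = 0.717.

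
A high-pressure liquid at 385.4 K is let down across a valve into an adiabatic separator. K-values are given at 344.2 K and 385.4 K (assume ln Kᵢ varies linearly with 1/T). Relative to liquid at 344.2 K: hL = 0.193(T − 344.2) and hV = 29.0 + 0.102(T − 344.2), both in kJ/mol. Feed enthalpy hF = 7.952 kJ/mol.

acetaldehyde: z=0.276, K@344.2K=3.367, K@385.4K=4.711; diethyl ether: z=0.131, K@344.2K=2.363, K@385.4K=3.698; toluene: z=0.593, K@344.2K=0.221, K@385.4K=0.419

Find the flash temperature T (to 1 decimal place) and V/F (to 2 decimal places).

T = 347.9 K, V/F = 0.25

Adiabatic flash: solve Rachford–Rice at each trial T, then check hF = ψ·hV(T) + (1−ψ)·hL(T).
  T = 344.2 K: K = (3.367, 2.363, 0.221), RR gives ψ = 0.227, H_out = 6.586 kJ/mol
  T = 385.4 K: K = (4.711, 3.698, 0.419), RR gives ψ = 0.523, H_out = 21.156 kJ/mol
  T = 364.8 K: K = (4.021, 2.994, 0.310), RR gives ψ = 0.365, H_out = 13.890 kJ/mol
  T = 354.5 K: K = (3.689, 2.669, 0.263), RR gives ψ = 0.296, H_out = 10.306 kJ/mol
  T = 349.4 K: K = (3.528, 2.515, 0.242), RR gives ψ = 0.262, H_out = 8.490 kJ/mol
  T = 346.8 K: K = (3.447, 2.438, 0.231), RR gives ψ = 0.245, H_out = 7.545 kJ/mol
  T = 348.1 K: K = (3.488, 2.477, 0.236), RR gives ψ = 0.254, H_out = 8.019 kJ/mol
Linear interpolation between T = 346.8 (H_out = 7.545) and T = 348.1 (H_out = 8.019) on hF = 7.952 gives T ≈ 347.9 K, at which ψ = 0.25.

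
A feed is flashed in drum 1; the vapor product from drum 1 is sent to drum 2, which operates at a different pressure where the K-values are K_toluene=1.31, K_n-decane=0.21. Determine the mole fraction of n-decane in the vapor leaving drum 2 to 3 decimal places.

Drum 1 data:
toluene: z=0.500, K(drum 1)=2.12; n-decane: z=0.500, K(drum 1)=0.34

Drum 1:
Rachford–Rice: g(ψ₁) = Σ zᵢ(Kᵢ−1)/(1+ψ₁(Kᵢ−1)) = 0.
Check two-phase: ΣzᵢKᵢ = 1.230 > 1 and Σzᵢ/Kᵢ = 1.706 > 1, so g(0) = 0.230 > 0 and g(1) = -0.706 < 0.
Newton–Raphson from ψ₁ = 0.38:
  ψ₁ = 0.380: g = -0.0477, g' = -0.697 → ψ₁ = 0.312
  ψ₁ = 0.312: g = -0.0003, g' = -0.690 → ψ₁ = 0.311
Converged at ψ₁ = 0.311.
Drum-1 compositions:
  toluene: x = 0.371, y = 0.786
  n-decane: x = 0.629, y = 0.214
Drum-2 feed = drum-1 vapor: z₂ = (0.7861, 0.2139).
Drum 2:
Let ψ₂ = V/F and solve Σ zᵢ(Kᵢ−1)/(1+ψ₂(Kᵢ−1)) = 0.
g(0) = ΣzᵢKᵢ − 1 = 0.075 and g(1) = 1 − Σzᵢ/Kᵢ = -0.619, so a root lies in (0, 1).
Binary case is linear: z₁(K₁−1)(1+ψ₂(K₂−1)) + z₂(K₂−1)(1+ψ₂(K₁−1)) = 0
⇒ ψ₂ = [z₁(K₁−1)+z₂(K₂−1)] / [−(K₁−1)(K₂−1)] = 0.0747/0.2449 = 0.305
  toluene: x = 0.718, y = 0.941
  n-decane: x = 0.282, y = 0.059

y_n-decane (drum 2) = 0.059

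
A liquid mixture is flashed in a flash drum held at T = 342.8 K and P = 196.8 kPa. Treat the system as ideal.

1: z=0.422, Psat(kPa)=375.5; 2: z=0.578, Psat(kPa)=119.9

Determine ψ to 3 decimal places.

Raoult's law: Kᵢ = Pᵢˢᵃᵗ/P = Pᵢˢᵃᵗ/196.8.
  K_1 = 375.5/196.8 = 1.90803, K_2 = 119.9/196.8 = 0.60925
Let ψ = V/F and solve Σ zᵢ(Kᵢ−1)/(1+ψ(Kᵢ−1)) = 0.
Check two-phase: ΣzᵢKᵢ = 1.157 > 1 and Σzᵢ/Kᵢ = 1.170 > 1, so g(0) = 0.157 > 0 and g(1) = -0.170 < 0.
Binary case is linear: z₁(K₁−1)(1+ψ(K₂−1)) + z₂(K₂−1)(1+ψ(K₁−1)) = 0
⇒ ψ = [z₁(K₁−1)+z₂(K₂−1)] / [−(K₁−1)(K₂−1)] = 0.1573/0.3548 = 0.443

ψ = 0.443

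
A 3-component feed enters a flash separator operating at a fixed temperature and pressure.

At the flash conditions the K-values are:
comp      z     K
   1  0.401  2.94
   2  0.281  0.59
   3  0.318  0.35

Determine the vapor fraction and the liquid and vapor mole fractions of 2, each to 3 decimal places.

ψ = 0.427, x_2 = 0.341, y_2 = 0.201

Material balance + equilibrium reduce to Σ zᵢ(Kᵢ−1)/(1+ψ(Kᵢ−1)) = 0.
g(0) = ΣzᵢKᵢ − 1 = 0.456 and g(1) = 1 − Σzᵢ/Kᵢ = -0.521, so a root lies in (0, 1).
Iterate (Newton) starting at ψ = 0.5:
  ψ = 0.500: g = -0.0562, g' = -0.758 → ψ = 0.426
  ψ = 0.426: g = 0.0006, g' = -0.779 → ψ = 0.427
Converged at ψ = 0.427.
Compositions from xᵢ = zᵢ/(1+ψ(Kᵢ−1)), yᵢ = Kᵢxᵢ:
  1: x = 0.219, y = 0.645
  2: x = 0.341, y = 0.201
  3: x = 0.440, y = 0.154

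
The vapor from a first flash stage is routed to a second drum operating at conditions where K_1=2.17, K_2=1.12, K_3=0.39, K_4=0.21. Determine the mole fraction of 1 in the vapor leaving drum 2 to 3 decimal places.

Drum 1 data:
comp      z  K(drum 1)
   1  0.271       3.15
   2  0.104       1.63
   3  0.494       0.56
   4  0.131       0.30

y_1 (drum 2) = 0.648

Drum 1:
Let ψ₁ = V/F and solve Σ zᵢ(Kᵢ−1)/(1+ψ₁(Kᵢ−1)) = 0.
g(0) = ΣzᵢKᵢ − 1 = 0.339 and g(1) = 1 − Σzᵢ/Kᵢ = -0.469, so a root lies in (0, 1).
Newton–Raphson from ψ₁ = 0.42:
  ψ₁ = 0.420: g = -0.0385, g' = -0.644 → ψ₁ = 0.360
  ψ₁ = 0.360: g = 0.0008, g' = -0.675 → ψ₁ = 0.361
Converged at ψ₁ = 0.361.
Drum-1 compositions:
  1: x = 0.152, y = 0.480
  2: x = 0.085, y = 0.138
  3: x = 0.587, y = 0.329
  4: x = 0.175, y = 0.053
Drum-2 feed = drum-1 vapor: z₂ = (0.4804, 0.1381, 0.3290, 0.0526).
Drum 2:
Iterate (Newton) starting at ψ₂ = 0.5:
  ψ₂ = 0.500: g = 0.0128, g' = -0.607 → ψ₂ = 0.521
Converged at ψ₂ = 0.521.
  1: x = 0.298, y = 0.648
  2: x = 0.130, y = 0.146
  3: x = 0.482, y = 0.188
  4: x = 0.089, y = 0.019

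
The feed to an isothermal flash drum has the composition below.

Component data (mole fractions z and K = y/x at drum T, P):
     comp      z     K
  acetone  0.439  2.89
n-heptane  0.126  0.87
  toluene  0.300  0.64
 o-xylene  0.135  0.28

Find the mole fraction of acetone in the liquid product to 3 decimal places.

Material balance + equilibrium reduce to Σ zᵢ(Kᵢ−1)/(1+ψ(Kᵢ−1)) = 0.
Feasibility: ΣzᵢKᵢ = 1.608, Σzᵢ/Kᵢ = 1.248 — both > 1, two phases present.
Iterate (Newton) starting at ψ = 0.5:
  ψ = 0.500: g = 0.1255, g' = -0.646 → ψ = 0.694
  ψ = 0.694: g = 0.0024, g' = -0.645 → ψ = 0.698
Converged at ψ = 0.698.
Compositions from xᵢ = zᵢ/(1+ψ(Kᵢ−1)), yᵢ = Kᵢxᵢ:
  acetone: x = 0.189, y = 0.547
  n-heptane: x = 0.139, y = 0.121
  toluene: x = 0.401, y = 0.256
  o-xylene: x = 0.271, y = 0.076

x_acetone = 0.189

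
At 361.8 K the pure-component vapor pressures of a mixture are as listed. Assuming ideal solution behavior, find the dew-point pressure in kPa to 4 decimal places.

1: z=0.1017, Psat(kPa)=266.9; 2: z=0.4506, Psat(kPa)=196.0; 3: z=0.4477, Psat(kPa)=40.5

At the dew point ψ → 1, so Σzᵢ/Kᵢ = 1 with Kᵢ = Pᵢˢᵃᵗ/P ⇒ 1/P = Σzᵢ/Pᵢˢᵃᵗ.
1/P = 0.1017/266.9 + 0.4506/196.0 + 0.4477/40.5 = 0.0137343 ⇒ P = 72.8102 kPa

Pdew = 72.8102 kPa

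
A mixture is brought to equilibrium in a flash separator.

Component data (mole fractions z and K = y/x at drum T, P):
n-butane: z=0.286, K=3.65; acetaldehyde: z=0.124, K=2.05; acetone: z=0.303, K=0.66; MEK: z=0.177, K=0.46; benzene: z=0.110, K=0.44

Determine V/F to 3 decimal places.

V/F = 0.615

Rachford–Rice: g(V/F) = Σ zᵢ(Kᵢ−1)/(1+V/F(Kᵢ−1)) = 0.
g(0) = ΣzᵢKᵢ − 1 = 0.628 and g(1) = 1 − Σzᵢ/Kᵢ = -0.233, so a root lies in (0, 1).
Iterate (Newton) starting at V/F = 0.42:
  V/F = 0.420: g = 0.1247, g' = -0.709 → V/F = 0.596
  V/F = 0.596: g = 0.0113, g' = -0.599 → V/F = 0.615
Converged at V/F = 0.615.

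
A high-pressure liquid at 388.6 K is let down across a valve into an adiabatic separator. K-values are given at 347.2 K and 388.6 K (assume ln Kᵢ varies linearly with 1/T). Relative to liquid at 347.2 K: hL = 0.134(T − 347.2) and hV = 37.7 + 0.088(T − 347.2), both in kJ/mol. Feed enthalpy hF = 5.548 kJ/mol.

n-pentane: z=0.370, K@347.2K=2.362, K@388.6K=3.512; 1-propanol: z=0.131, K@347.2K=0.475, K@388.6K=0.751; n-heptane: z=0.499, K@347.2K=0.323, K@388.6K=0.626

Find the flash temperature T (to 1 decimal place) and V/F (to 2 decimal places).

T = 349.4 K, V/F = 0.14

Adiabatic flash: solve Rachford–Rice at each trial T, then check hF = ψ·hV(T) + (1−ψ)·hL(T).
  T = 347.2 K: K = (2.362, 0.475, 0.323), RR gives ψ = 0.110, H_out = 4.160 kJ/mol
  T = 388.6 K: K = (3.512, 0.751, 0.626), RR gives ψ = 0.804, H_out = 34.339 kJ/mol
  T = 367.9 K: K = (2.912, 0.605, 0.458), RR gives ψ = 0.392, H_out = 17.172 kJ/mol
  T = 357.5 K: K = (2.629, 0.538, 0.386), RR gives ψ = 0.248, H_out = 10.601 kJ/mol
  T = 352.4 K: K = (2.495, 0.506, 0.354), RR gives ψ = 0.180, H_out = 7.448 kJ/mol
  T = 349.8 K: K = (2.428, 0.490, 0.338), RR gives ψ = 0.146, H_out = 5.819 kJ/mol
  T = 348.5 K: K = (2.395, 0.483, 0.331), RR gives ψ = 0.128, H_out = 4.994 kJ/mol
Linear interpolation between T = 348.5 (H_out = 4.994) and T = 349.8 (H_out = 5.819) on hF = 5.548 gives T ≈ 349.4 K, at which ψ = 0.14.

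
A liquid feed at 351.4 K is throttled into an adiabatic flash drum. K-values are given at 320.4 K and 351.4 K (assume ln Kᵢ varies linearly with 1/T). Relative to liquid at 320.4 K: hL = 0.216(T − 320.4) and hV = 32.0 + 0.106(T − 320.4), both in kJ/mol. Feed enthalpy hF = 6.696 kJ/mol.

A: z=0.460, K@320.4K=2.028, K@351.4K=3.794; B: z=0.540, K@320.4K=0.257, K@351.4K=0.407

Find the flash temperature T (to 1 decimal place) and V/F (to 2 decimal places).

T = 324.3 K, V/F = 0.19

Adiabatic flash: solve Rachford–Rice at each trial T, then check hF = ψ·hV(T) + (1−ψ)·hL(T).
  T = 320.4 K: K = (2.028, 0.257), RR gives ψ = 0.094, H_out = 3.002 kJ/mol
  T = 351.4 K: K = (3.794, 0.407), RR gives ψ = 0.582, H_out = 23.348 kJ/mol
  T = 335.9 K: K = (2.814, 0.327), RR gives ψ = 0.386, H_out = 15.033 kJ/mol
  T = 328.1 K: K = (2.396, 0.290), RR gives ψ = 0.261, H_out = 9.806 kJ/mol
  T = 324.2 K: K = (2.204, 0.273), RR gives ψ = 0.184, H_out = 6.644 kJ/mol
  T = 326.1 K: K = (2.296, 0.282), RR gives ψ = 0.224, H_out = 8.245 kJ/mol
Linear interpolation between T = 324.2 (H_out = 6.644) and T = 326.1 (H_out = 8.245) on hF = 6.696 gives T ≈ 324.3 K, at which ψ = 0.19.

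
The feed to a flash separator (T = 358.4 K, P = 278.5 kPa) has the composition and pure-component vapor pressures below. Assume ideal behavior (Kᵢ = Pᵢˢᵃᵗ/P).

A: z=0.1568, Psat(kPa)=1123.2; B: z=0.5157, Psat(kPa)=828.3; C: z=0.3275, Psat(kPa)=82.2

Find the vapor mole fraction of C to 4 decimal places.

y_C = 0.2228

Raoult's law: Kᵢ = Pᵢˢᵃᵗ/P = Pᵢˢᵃᵗ/278.5.
  K_A = 1123.2/278.5 = 4.033034, K_B = 828.3/278.5 = 2.974147, K_C = 82.2/278.5 = 0.295153
Material balance + equilibrium reduce to Σ zᵢ(Kᵢ−1)/(1+β(Kᵢ−1)) = 0.
Feasibility: ΣzᵢKᵢ = 2.2628, Σzᵢ/Kᵢ = 1.3219 — both > 1, two phases present.
Iterate (Newton) starting at β = 0.5:
  β = 0.5000: g = 0.34486, g' = -1.1248 → β = 0.8066
  β = 0.8066: g = -0.00430, g' = -1.2945 → β = 0.8033
Converged at β = 0.8033.
Compositions from xᵢ = zᵢ/(1+β(Kᵢ−1)), yᵢ = Kᵢxᵢ:
  A: x = 0.0456, y = 0.1840
  B: x = 0.1994, y = 0.5932
  C: x = 0.7549, y = 0.2228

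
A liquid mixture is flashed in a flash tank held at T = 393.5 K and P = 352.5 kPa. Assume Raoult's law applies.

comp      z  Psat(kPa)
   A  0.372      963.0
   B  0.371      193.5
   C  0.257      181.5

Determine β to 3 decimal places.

β = 0.437

Raoult's law: Kᵢ = Pᵢˢᵃᵗ/P = Pᵢˢᵃᵗ/352.5.
  K_A = 963.0/352.5 = 2.73191, K_B = 193.5/352.5 = 0.54894, K_C = 181.5/352.5 = 0.51489
Material balance + equilibrium reduce to Σ zᵢ(Kᵢ−1)/(1+β(Kᵢ−1)) = 0.
Feasibility: ΣzᵢKᵢ = 1.352, Σzᵢ/Kᵢ = 1.311 — both > 1, two phases present.
Newton iteration, β⁰ = 0.5:
  β = 0.500: g = -0.0354, g' = -0.552 → β = 0.436
  β = 0.436: g = 0.0007, g' = -0.577 → β = 0.437
Converged at β = 0.437.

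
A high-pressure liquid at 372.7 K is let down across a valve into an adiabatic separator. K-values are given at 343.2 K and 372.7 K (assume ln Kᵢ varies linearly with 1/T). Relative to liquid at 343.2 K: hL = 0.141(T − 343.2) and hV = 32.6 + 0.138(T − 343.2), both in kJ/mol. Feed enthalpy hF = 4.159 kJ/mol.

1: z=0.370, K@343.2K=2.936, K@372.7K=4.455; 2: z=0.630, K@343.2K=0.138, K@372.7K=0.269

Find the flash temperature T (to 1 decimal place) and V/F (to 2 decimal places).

T = 345.0 K, V/F = 0.12

Adiabatic flash: solve Rachford–Rice at each trial T, then check hF = ψ·hV(T) + (1−ψ)·hL(T).
  T = 343.2 K: K = (2.936, 0.138), RR gives ψ = 0.104, H_out = 3.385 kJ/mol
  T = 372.7 K: K = (4.455, 0.269), RR gives ψ = 0.324, H_out = 14.687 kJ/mol
  T = 357.9 K: K = (3.645, 0.195), RR gives ψ = 0.222, H_out = 9.285 kJ/mol
  T = 350.5 K: K = (3.276, 0.164), RR gives ψ = 0.166, H_out = 6.441 kJ/mol
  T = 346.9 K: K = (3.106, 0.151), RR gives ψ = 0.137, H_out = 4.974 kJ/mol
  T = 345.0 K: K = (3.018, 0.144), RR gives ψ = 0.120, H_out = 4.169 kJ/mol
Linear interpolation between T = 343.2 (H_out = 3.385) and T = 345.0 (H_out = 4.169) on hF = 4.159 gives T ≈ 345.0 K, at which ψ = 0.12.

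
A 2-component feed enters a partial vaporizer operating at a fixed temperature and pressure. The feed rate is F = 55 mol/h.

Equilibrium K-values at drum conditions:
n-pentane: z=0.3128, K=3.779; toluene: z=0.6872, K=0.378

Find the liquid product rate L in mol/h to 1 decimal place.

L = 40.9 mol/h

Rachford–Rice: g(β) = Σ zᵢ(Kᵢ−1)/(1+β(Kᵢ−1)) = 0.
Check two-phase: ΣzᵢKᵢ = 1.4418 > 1 and Σzᵢ/Kᵢ = 1.9008 > 1, so g(0) = 0.4418 > 0 and g(1) = -0.9008 < 0.
Binary case is linear: z₁(K₁−1)(1+β(K₂−1)) + z₂(K₂−1)(1+β(K₁−1)) = 0
⇒ β = [z₁(K₁−1)+z₂(K₂−1)] / [−(K₁−1)(K₂−1)] = 0.44183/1.72854 = 0.2556
Then V = β·F = 0.2556·55 = 14.1 mol/h and L = F − V = 40.9 mol/h.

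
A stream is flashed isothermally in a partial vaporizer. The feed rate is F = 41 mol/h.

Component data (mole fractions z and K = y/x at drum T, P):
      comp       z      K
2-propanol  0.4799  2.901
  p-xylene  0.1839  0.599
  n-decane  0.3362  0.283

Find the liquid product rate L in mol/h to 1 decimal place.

L = 20.5 mol/h

Iterate (Newton) starting at ψ = 0.5:
  ψ = 0.5000: g = -0.00028, g' = -0.9221 → ψ = 0.4997
Converged at ψ = 0.4997.
Then V = ψ·F = 0.4997·41 = 20.5 mol/h and L = F − V = 20.5 mol/h.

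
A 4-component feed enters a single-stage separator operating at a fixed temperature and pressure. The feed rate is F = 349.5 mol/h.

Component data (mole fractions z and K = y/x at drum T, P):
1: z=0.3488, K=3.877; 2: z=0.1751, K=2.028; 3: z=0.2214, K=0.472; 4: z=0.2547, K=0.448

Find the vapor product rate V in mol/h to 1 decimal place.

Iterate (Newton) starting at ψ = 0.3:
  ψ = 0.3000: g = 0.36879, g' = -1.1384 → ψ = 0.6239
  ψ = 0.6239: g = 0.07989, g' = -0.7561 → ψ = 0.7296
  ψ = 0.7296: g = 0.00110, g' = -0.7419 → ψ = 0.7311
Converged at ψ = 0.7311.
Then V = ψ·F = 0.7311·349.5 = 255.5 mol/h and L = F − V = 94.0 mol/h.

V = 255.5 mol/h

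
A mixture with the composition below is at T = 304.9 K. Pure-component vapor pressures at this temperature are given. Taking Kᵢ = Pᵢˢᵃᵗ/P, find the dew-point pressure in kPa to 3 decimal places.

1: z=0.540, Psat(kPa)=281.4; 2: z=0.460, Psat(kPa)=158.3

At the dew point ψ → 1, so Σzᵢ/Kᵢ = 1 with Kᵢ = Pᵢˢᵃᵗ/P ⇒ 1/P = Σzᵢ/Pᵢˢᵃᵗ.
1/P = 0.540/281.4 + 0.460/158.3 = 0.004825 ⇒ P = 207.260 kPa

Pdew = 207.260 kPa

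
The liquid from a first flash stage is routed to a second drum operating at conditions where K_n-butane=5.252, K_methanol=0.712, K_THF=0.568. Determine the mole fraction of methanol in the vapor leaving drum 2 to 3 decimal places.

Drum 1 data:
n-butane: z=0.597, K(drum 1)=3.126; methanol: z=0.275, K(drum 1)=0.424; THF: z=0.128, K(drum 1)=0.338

y_methanol (drum 2) = 0.418

Drum 1:
Rachford–Rice: g(ψ₁) = Σ zᵢ(Kᵢ−1)/(1+ψ₁(Kᵢ−1)) = 0.
Feasibility: ΣzᵢKᵢ = 2.026, Σzᵢ/Kᵢ = 1.218 — both > 1, two phases present.
Newton–Raphson from ψ₁ = 0.5:
  ψ₁ = 0.500: g = 0.2661, g' = -0.939 → ψ₁ = 0.783
  ψ₁ = 0.783: g = 0.0116, g' = -0.925 → ψ₁ = 0.796
Converged at ψ₁ = 0.796.
Drum-1 compositions:
  n-butane: x = 0.222, y = 0.693
  methanol: x = 0.508, y = 0.215
  THF: x = 0.270, y = 0.091
Drum-2 feed = drum-1 liquid: z₂ = (0.2218, 0.5077, 0.2705).
Drum 2:
Let ψ₂ = V/F and solve Σ zᵢ(Kᵢ−1)/(1+ψ₂(Kᵢ−1)) = 0.
g(0) = ΣzᵢKᵢ − 1 = 0.680 and g(1) = 1 − Σzᵢ/Kᵢ = -0.232, so a root lies in (0, 1).
Iterate (Newton) starting at ψ₂ = 0.5:
  ψ₂ = 0.500: g = -0.0182, g' = -0.550 → ψ₂ = 0.467
  ψ₂ = 0.467: g = 0.0006, g' = -0.585 → ψ₂ = 0.468
Converged at ψ₂ = 0.468.
  n-butane: x = 0.074, y = 0.390
  methanol: x = 0.587, y = 0.418
  THF: x = 0.339, y = 0.193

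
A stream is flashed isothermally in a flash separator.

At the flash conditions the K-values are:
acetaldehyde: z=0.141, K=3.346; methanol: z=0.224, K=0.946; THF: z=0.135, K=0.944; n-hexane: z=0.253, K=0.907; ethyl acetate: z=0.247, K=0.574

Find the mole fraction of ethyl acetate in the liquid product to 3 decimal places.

x_ethyl acetate = 0.297

Rachford–Rice: g(β) = Σ zᵢ(Kᵢ−1)/(1+β(Kᵢ−1)) = 0.
Check two-phase: ΣzᵢKᵢ = 1.182 > 1 and Σzᵢ/Kᵢ = 1.131 > 1, so g(0) = 0.182 > 0 and g(1) = -0.131 < 0.
Iterate (Newton) starting at β = 0.5:
  β = 0.500: g = -0.0264, g' = -0.240 → β = 0.390
  β = 0.390: g = 0.0020, g' = -0.279 → β = 0.397
Converged at β = 0.397.
Compositions from xᵢ = zᵢ/(1+β(Kᵢ−1)), yᵢ = Kᵢxᵢ:
  acetaldehyde: x = 0.073, y = 0.244
  methanol: x = 0.229, y = 0.217
  THF: x = 0.138, y = 0.130
  n-hexane: x = 0.263, y = 0.238
  ethyl acetate: x = 0.297, y = 0.171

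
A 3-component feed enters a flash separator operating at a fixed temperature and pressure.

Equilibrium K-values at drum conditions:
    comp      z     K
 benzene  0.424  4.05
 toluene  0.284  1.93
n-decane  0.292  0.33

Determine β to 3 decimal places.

β = 0.897

Iterate (Newton) starting at β = 0.5:
  β = 0.500: g = 0.3982, g' = -1.030 → β = 0.887
  β = 0.887: g = 0.0117, g' = -1.157 → β = 0.897
Converged at β = 0.897.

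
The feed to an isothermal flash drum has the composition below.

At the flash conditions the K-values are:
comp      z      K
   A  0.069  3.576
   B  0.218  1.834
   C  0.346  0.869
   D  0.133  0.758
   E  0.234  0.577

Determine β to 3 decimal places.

β = 0.481

Material balance + equilibrium reduce to Σ zᵢ(Kᵢ−1)/(1+β(Kᵢ−1)) = 0.
Check two-phase: ΣzᵢKᵢ = 1.183 > 1 and Σzᵢ/Kᵢ = 1.117 > 1, so g(0) = 0.183 > 0 and g(1) = -0.117 < 0.
Iterate (Newton) starting at β = 0.5:
  β = 0.500: g = -0.0047, g' = -0.247 → β = 0.481
Converged at β = 0.481.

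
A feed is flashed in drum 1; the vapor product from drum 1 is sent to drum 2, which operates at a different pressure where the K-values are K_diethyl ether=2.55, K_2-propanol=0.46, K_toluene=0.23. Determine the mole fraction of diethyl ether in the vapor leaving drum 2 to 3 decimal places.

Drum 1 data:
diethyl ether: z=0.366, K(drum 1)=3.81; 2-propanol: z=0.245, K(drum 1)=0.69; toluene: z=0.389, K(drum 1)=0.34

Drum 1:
Let ψ₁ = V/F and solve Σ zᵢ(Kᵢ−1)/(1+ψ₁(Kᵢ−1)) = 0.
Feasibility: ΣzᵢKᵢ = 1.696, Σzᵢ/Kᵢ = 1.595 — both > 1, two phases present.
Iterate (Newton) starting at ψ₁ = 0.5:
  ψ₁ = 0.500: g = -0.0454, g' = -0.910 → ψ₁ = 0.450
  ψ₁ = 0.450: g = 0.0006, g' = -0.938 → ψ₁ = 0.451
Converged at ψ₁ = 0.451.
Drum-1 compositions:
  diethyl ether: x = 0.161, y = 0.615
  2-propanol: x = 0.285, y = 0.197
  toluene: x = 0.554, y = 0.188
Drum-2 feed = drum-1 vapor: z₂ = (0.6152, 0.1965, 0.1883).
Drum 2:
Rachford–Rice: g(ψ₂) = Σ zᵢ(Kᵢ−1)/(1+ψ₂(Kᵢ−1)) = 0.
Check two-phase: ΣzᵢKᵢ = 1.703 > 1 and Σzᵢ/Kᵢ = 1.487 > 1, so g(0) = 0.703 > 0 and g(1) = -0.487 < 0.
Newton–Raphson from ψ₂ = 0.62:
  ψ₂ = 0.620: g = 0.0494, g' = -0.923 → ψ₂ = 0.674
  ψ₂ = 0.674: g = -0.0014, g' = -0.977 → ψ₂ = 0.672
Converged at ψ₂ = 0.672.
  diethyl ether: x = 0.301, y = 0.768
  2-propanol: x = 0.308, y = 0.142
  toluene: x = 0.390, y = 0.090

y_diethyl ether (drum 2) = 0.768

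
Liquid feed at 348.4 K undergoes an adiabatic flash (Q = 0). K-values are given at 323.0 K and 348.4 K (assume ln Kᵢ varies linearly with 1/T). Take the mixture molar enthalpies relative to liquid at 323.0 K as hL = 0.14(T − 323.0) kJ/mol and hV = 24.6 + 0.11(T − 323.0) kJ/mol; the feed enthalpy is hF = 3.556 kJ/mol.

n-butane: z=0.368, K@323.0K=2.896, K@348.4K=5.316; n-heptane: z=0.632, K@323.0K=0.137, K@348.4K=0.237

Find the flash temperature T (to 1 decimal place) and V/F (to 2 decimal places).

T = 325.7 K, V/F = 0.13

Adiabatic flash: solve Rachford–Rice at each trial T, then check hF = ψ·hV(T) + (1−ψ)·hL(T).
  T = 323.0 K: K = (2.896, 0.137), RR gives ψ = 0.093, H_out = 2.290 kJ/mol
  T = 348.4 K: K = (5.316, 0.237), RR gives ψ = 0.336, H_out = 11.563 kJ/mol
  T = 335.7 K: K = (3.969, 0.182), RR gives ψ = 0.237, H_out = 7.519 kJ/mol
  T = 329.4 K: K = (3.405, 0.159), RR gives ψ = 0.175, H_out = 5.156 kJ/mol
  T = 326.2 K: K = (3.143, 0.147), RR gives ψ = 0.137, H_out = 3.798 kJ/mol
  T = 324.6 K: K = (3.017, 0.142), RR gives ψ = 0.116, H_out = 3.065 kJ/mol
Linear interpolation between T = 324.6 (H_out = 3.065) and T = 326.2 (H_out = 3.798) on hF = 3.556 gives T ≈ 325.7 K, at which ψ = 0.13.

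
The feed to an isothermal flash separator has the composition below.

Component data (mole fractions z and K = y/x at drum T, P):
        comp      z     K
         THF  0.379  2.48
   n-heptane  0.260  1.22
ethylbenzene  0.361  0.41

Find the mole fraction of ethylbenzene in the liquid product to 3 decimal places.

Iterate (Newton) starting at ψ = 0.45:
  ψ = 0.450: g = 0.0988, g' = -0.542 → ψ = 0.632
  ψ = 0.632: g = 0.0004, g' = -0.551 → ψ = 0.633
Converged at ψ = 0.633.
Compositions from xᵢ = zᵢ/(1+ψ(Kᵢ−1)), yᵢ = Kᵢxᵢ:
  THF: x = 0.196, y = 0.485
  n-heptane: x = 0.228, y = 0.278
  ethylbenzene: x = 0.576, y = 0.236

x_ethylbenzene = 0.576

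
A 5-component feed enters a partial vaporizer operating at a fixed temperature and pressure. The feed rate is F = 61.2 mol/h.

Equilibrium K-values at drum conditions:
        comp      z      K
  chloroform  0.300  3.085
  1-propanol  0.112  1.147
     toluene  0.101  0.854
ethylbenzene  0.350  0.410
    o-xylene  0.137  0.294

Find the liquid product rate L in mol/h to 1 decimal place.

L = 41.9 mol/h

Rachford–Rice: g(V/F) = Σ zᵢ(Kᵢ−1)/(1+V/F(Kᵢ−1)) = 0.
g(0) = ΣzᵢKᵢ − 1 = 0.324 and g(1) = 1 − Σzᵢ/Kᵢ = -0.633, so a root lies in (0, 1).
Iterate (Newton) starting at V/F = 0.5:
  V/F = 0.500: g = -0.1367, g' = -0.725 → V/F = 0.312
  V/F = 0.312: g = 0.0025, g' = -0.779 → V/F = 0.315
Converged at V/F = 0.315.
Then V = V/F·F = 0.3147·61.2 = 19.3 mol/h and L = F − V = 41.9 mol/h.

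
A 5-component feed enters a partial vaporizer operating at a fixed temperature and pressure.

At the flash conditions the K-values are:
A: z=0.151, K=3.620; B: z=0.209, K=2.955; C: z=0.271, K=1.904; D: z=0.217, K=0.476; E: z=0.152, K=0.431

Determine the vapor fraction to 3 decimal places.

Iterate (Newton) starting at ψ = 0.53:
  ψ = 0.530: g = 0.2507, g' = -0.691 → ψ = 0.893
  ψ = 0.893: g = 0.0133, g' = -0.681 → ψ = 0.913
  ψ = 0.913: g = -0.0001, g' = -0.691 → ψ = 0.912
Converged at ψ = 0.912.

ψ = 0.912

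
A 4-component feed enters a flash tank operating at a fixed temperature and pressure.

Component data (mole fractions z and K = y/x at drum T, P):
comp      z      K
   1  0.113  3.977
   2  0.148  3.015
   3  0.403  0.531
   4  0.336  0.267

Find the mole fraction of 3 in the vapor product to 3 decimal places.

y_3 = 0.228

Iterate (Newton) starting at V/F = 0.49:
  V/F = 0.490: g = -0.3429, g' = -0.907 → V/F = 0.112
  V/F = 0.112: g = 0.0279, g' = -1.276 → V/F = 0.134
Converged at V/F = 0.134.
Compositions from xᵢ = zᵢ/(1+V/F(Kᵢ−1)), yᵢ = Kᵢxᵢ:
  1: x = 0.081, y = 0.321
  2: x = 0.116, y = 0.351
  3: x = 0.430, y = 0.228
  4: x = 0.373, y = 0.100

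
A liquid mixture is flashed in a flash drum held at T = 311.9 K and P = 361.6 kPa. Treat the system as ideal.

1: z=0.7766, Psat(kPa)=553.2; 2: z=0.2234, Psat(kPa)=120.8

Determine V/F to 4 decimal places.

Raoult's law: Kᵢ = Pᵢˢᵃᵗ/P = Pᵢˢᵃᵗ/361.6.
  K_1 = 553.2/361.6 = 1.529867, K_2 = 120.8/361.6 = 0.334071
Binary case is linear: z₁(K₁−1)(1+V/F(K₂−1)) + z₂(K₂−1)(1+V/F(K₁−1)) = 0
⇒ V/F = [z₁(K₁−1)+z₂(K₂−1)] / [−(K₁−1)(K₂−1)] = 0.26273/0.35285 = 0.7446

V/F = 0.7446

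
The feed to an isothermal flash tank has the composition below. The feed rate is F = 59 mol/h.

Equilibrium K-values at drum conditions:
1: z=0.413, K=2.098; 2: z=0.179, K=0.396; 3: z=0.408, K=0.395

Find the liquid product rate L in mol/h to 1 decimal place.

Material balance + equilibrium reduce to Σ zᵢ(Kᵢ−1)/(1+β(Kᵢ−1)) = 0.
g(0) = ΣzᵢKᵢ − 1 = 0.099 and g(1) = 1 − Σzᵢ/Kᵢ = -0.682, so a root lies in (0, 1).
Iterate (Newton) starting at β = 0.5:
  β = 0.500: g = -0.2160, g' = -0.649 → β = 0.167
  β = 0.167: g = -0.0115, g' = -0.621 → β = 0.148
Converged at β = 0.148.
Then V = β·F = 0.1484·59 = 8.8 mol/h and L = F − V = 50.2 mol/h.

L = 50.2 mol/h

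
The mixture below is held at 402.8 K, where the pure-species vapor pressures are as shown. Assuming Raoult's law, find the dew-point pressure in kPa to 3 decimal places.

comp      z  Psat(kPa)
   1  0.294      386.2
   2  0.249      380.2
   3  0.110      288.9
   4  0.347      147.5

At the dew point ψ → 1, so Σzᵢ/Kᵢ = 1 with Kᵢ = Pᵢˢᵃᵗ/P ⇒ 1/P = Σzᵢ/Pᵢˢᵃᵗ.
1/P = 0.294/386.2 + 0.249/380.2 + 0.110/288.9 + 0.347/147.5 = 0.004149 ⇒ P = 240.994 kPa

Pdew = 240.994 kPa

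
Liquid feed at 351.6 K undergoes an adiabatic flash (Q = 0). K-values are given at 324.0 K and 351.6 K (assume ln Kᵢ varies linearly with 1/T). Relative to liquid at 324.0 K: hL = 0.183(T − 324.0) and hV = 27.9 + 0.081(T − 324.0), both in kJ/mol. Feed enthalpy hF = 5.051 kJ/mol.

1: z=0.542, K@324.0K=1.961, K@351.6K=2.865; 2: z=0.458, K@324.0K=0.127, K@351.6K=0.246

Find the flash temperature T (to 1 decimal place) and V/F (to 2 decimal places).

T = 325.7 K, V/F = 0.17

Adiabatic flash: solve Rachford–Rice at each trial T, then check hF = ψ·hV(T) + (1−ψ)·hL(T).
  T = 324.0 K: K = (1.961, 0.127), RR gives ψ = 0.144, H_out = 4.025 kJ/mol
  T = 351.6 K: K = (2.865, 0.246), RR gives ψ = 0.473, H_out = 16.922 kJ/mol
  T = 337.8 K: K = (2.389, 0.179), RR gives ψ = 0.330, H_out = 11.281 kJ/mol
  T = 330.9 K: K = (2.169, 0.151), RR gives ψ = 0.247, H_out = 7.975 kJ/mol
  T = 327.4 K: K = (2.062, 0.139), RR gives ψ = 0.198, H_out = 6.075 kJ/mol
  T = 325.7 K: K = (2.011, 0.133), RR gives ψ = 0.172, H_out = 5.079 kJ/mol
Linear interpolation between T = 324.0 (H_out = 4.025) and T = 325.7 (H_out = 5.079) on hF = 5.051 gives T ≈ 325.7 K, at which ψ = 0.17.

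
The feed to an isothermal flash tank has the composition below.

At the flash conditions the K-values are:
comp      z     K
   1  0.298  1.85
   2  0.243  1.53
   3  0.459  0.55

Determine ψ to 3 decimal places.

ψ = 0.543

Material balance + equilibrium reduce to Σ zᵢ(Kᵢ−1)/(1+ψ(Kᵢ−1)) = 0.
Feasibility: ΣzᵢKᵢ = 1.176, Σzᵢ/Kᵢ = 1.154 — both > 1, two phases present.
Newton–Raphson from ψ = 0.5:
  ψ = 0.500: g = 0.0130, g' = -0.303 → ψ = 0.543
Converged at ψ = 0.543.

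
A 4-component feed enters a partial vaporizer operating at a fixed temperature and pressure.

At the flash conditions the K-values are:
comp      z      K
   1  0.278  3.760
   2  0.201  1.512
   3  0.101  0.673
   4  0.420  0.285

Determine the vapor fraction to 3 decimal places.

Let ψ = V/F and solve Σ zᵢ(Kᵢ−1)/(1+ψ(Kᵢ−1)) = 0.
g(0) = ΣzᵢKᵢ − 1 = 0.537 and g(1) = 1 − Σzᵢ/Kᵢ = -0.831, so a root lies in (0, 1).
Newton iteration, ψ⁰ = 0.5:
  ψ = 0.500: g = -0.1026, g' = -0.943 → ψ = 0.391
Converged at ψ = 0.391.

ψ = 0.391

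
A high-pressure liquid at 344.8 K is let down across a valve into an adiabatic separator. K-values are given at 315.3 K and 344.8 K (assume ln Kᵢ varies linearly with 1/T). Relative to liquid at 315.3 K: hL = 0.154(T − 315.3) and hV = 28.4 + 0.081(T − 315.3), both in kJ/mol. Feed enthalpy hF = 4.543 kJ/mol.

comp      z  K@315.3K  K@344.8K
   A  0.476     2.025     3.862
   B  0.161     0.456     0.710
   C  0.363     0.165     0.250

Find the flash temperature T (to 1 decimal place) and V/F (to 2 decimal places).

T = 316.4 K, V/F = 0.15

Adiabatic flash: solve Rachford–Rice at each trial T, then check hF = ψ·hV(T) + (1−ψ)·hL(T).
  T = 315.3 K: K = (2.025, 0.456, 0.165), RR gives ψ = 0.125, H_out = 3.553 kJ/mol
  T = 344.8 K: K = (3.862, 0.710, 0.250), RR gives ψ = 0.559, H_out = 19.203 kJ/mol
  T = 330.1 K: K = (2.840, 0.575, 0.205), RR gives ψ = 0.399, H_out = 13.184 kJ/mol
  T = 322.7 K: K = (2.408, 0.513, 0.184), RR gives ψ = 0.287, H_out = 9.125 kJ/mol
  T = 319.0 K: K = (2.210, 0.484, 0.175), RR gives ψ = 0.214, H_out = 6.599 kJ/mol
  T = 317.1 K: K = (2.114, 0.470, 0.170), RR gives ψ = 0.171, H_out = 5.113 kJ/mol
Linear interpolation between T = 315.3 (H_out = 3.553) and T = 317.1 (H_out = 5.113) on hF = 4.543 gives T ≈ 316.4 K, at which ψ = 0.15.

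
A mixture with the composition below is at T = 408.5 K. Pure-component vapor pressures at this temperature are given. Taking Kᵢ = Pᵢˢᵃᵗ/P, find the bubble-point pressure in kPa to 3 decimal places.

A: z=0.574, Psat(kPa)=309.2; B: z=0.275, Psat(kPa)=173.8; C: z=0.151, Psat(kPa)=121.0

At the bubble point ψ → 0, so ΣzᵢKᵢ = 1 with Kᵢ = Pᵢˢᵃᵗ/P ⇒ P = ΣzᵢPᵢˢᵃᵗ.
P = 0.574·309.2 + 0.275·173.8 + 0.151·121.0 = 243.547 kPa

Pbub = 243.547 kPa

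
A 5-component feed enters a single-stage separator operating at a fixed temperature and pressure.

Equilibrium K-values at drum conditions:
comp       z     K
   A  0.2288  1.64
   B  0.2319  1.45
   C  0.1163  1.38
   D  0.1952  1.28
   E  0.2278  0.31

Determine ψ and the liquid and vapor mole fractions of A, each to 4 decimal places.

ψ = 0.6060, x_A = 0.1649, y_A = 0.2704

Rachford–Rice: g(ψ) = Σ zᵢ(Kᵢ−1)/(1+ψ(Kᵢ−1)) = 0.
g(0) = ΣzᵢKᵢ − 1 = 0.1925 and g(1) = 1 − Σzᵢ/Kᵢ = -0.2711, so a root lies in (0, 1).
Iterate (Newton) starting at ψ = 0.5:
  ψ = 0.5000: g = 0.04123, g' = -0.3615 → ψ = 0.6141
  ψ = 0.6141: g = -0.00339, g' = -0.4259 → ψ = 0.6061
  ψ = 0.6061: g = -0.00002, g' = -0.4203 → ψ = 0.6060
Converged at ψ = 0.6060.
Compositions from xᵢ = zᵢ/(1+ψ(Kᵢ−1)), yᵢ = Kᵢxᵢ:
  A: x = 0.1649, y = 0.2704
  B: x = 0.1822, y = 0.2642
  C: x = 0.0945, y = 0.1305
  D: x = 0.1669, y = 0.2136
  E: x = 0.3915, y = 0.1214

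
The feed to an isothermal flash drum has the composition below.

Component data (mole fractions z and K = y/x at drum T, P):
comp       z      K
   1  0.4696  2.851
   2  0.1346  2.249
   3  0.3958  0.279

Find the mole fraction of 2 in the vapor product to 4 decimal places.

y_2 = 0.1725

Let ψ = V/F and solve Σ zᵢ(Kᵢ−1)/(1+ψ(Kᵢ−1)) = 0.
Check two-phase: ΣzᵢKᵢ = 1.7520 > 1 and Σzᵢ/Kᵢ = 1.6432 > 1, so g(0) = 0.7520 > 0 and g(1) = -0.6432 < 0.
Iterate (Newton) starting at ψ = 0.5:
  ψ = 0.5000: g = 0.10868, g' = -1.0166 → ψ = 0.6069
  ψ = 0.6069: g = -0.00240, g' = -1.0752 → ψ = 0.6047
Converged at ψ = 0.6047.
Compositions from xᵢ = zᵢ/(1+ψ(Kᵢ−1)), yᵢ = Kᵢxᵢ:
  1: x = 0.2216, y = 0.6318
  2: x = 0.0767, y = 0.1725
  3: x = 0.7017, y = 0.1958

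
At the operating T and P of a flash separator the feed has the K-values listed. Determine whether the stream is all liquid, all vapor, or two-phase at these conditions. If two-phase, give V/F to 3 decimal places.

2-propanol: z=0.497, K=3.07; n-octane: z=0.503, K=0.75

ΣzᵢKᵢ = 1.903; Σzᵢ/Kᵢ = 0.833.
Since Σzᵢ/Kᵢ < 1 the mixture is above its dew point — single vapor phase.

all vapor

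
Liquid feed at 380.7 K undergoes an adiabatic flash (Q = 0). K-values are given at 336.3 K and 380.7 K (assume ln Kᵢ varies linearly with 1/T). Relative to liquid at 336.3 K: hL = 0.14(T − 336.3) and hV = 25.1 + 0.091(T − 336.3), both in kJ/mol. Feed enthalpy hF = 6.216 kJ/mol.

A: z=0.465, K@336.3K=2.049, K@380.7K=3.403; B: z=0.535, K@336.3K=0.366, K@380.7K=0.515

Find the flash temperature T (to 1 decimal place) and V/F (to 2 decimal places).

Adiabatic flash: solve Rachford–Rice at each trial T, then check hF = ψ·hV(T) + (1−ψ)·hL(T).
  T = 336.3 K: K = (2.049, 0.366), RR gives ψ = 0.223, H_out = 5.608 kJ/mol
  T = 380.7 K: K = (3.403, 0.515), RR gives ψ = 0.736, H_out = 23.091 kJ/mol
  T = 358.5 K: K = (2.682, 0.439), RR gives ψ = 0.511, H_out = 15.367 kJ/mol
  T = 347.4 K: K = (2.355, 0.402), RR gives ψ = 0.382, H_out = 10.946 kJ/mol
  T = 341.9 K: K = (2.200, 0.384), RR gives ψ = 0.309, H_out = 8.458 kJ/mol
  T = 339.1 K: K = (2.124, 0.375), RR gives ψ = 0.268, H_out = 7.081 kJ/mol
  T = 337.7 K: K = (2.086, 0.370), RR gives ψ = 0.246, H_out = 6.357 kJ/mol
Linear interpolation between T = 336.3 (H_out = 5.608) and T = 337.7 (H_out = 6.357) on hF = 6.216 gives T ≈ 337.4 K, at which ψ = 0.24.

T = 337.4 K, V/F = 0.24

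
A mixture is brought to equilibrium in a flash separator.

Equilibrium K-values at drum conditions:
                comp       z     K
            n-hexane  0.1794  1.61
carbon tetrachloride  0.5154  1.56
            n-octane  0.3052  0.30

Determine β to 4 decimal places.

β = 0.4597

Let β = V/F and solve Σ zᵢ(Kᵢ−1)/(1+β(Kᵢ−1)) = 0.
g(0) = ΣzᵢKᵢ − 1 = 0.1844 and g(1) = 1 − Σzᵢ/Kᵢ = -0.4591, so a root lies in (0, 1).
Newton iteration, β⁰ = 0.52:
  β = 0.5200: g = -0.02930, g' = -0.5051 → β = 0.4620
  β = 0.4620: g = -0.00108, g' = -0.4693 → β = 0.4597
Converged at β = 0.4597.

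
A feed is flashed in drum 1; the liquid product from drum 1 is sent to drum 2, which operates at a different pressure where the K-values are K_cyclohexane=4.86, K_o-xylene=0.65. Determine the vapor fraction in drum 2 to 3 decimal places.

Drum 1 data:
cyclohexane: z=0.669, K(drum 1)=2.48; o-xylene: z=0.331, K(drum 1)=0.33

Drum 1:
Let ψ₁ = V/F and solve Σ zᵢ(Kᵢ−1)/(1+ψ₁(Kᵢ−1)) = 0.
Check two-phase: ΣzᵢKᵢ = 1.768 > 1 and Σzᵢ/Kᵢ = 1.273 > 1, so g(0) = 0.768 > 0 and g(1) = -0.273 < 0.
Binary case is linear: z₁(K₁−1)(1+ψ₁(K₂−1)) + z₂(K₂−1)(1+ψ₁(K₁−1)) = 0
⇒ ψ₁ = [z₁(K₁−1)+z₂(K₂−1)] / [−(K₁−1)(K₂−1)] = 0.7683/0.9916 = 0.775
Drum-1 compositions:
  cyclohexane: x = 0.312, y = 0.773
  o-xylene: x = 0.688, y = 0.227
Drum-2 feed = drum-1 liquid: z₂ = (0.3116, 0.6884).
Drum 2:
Material balance + equilibrium reduce to Σ zᵢ(Kᵢ−1)/(1+ψ₂(Kᵢ−1)) = 0.
Check two-phase: ΣzᵢKᵢ = 1.962 > 1 and Σzᵢ/Kᵢ = 1.123 > 1, so g(0) = 0.962 > 0 and g(1) = -0.123 < 0.
Binary case is linear: z₁(K₁−1)(1+ψ₂(K₂−1)) + z₂(K₂−1)(1+ψ₂(K₁−1)) = 0
⇒ ψ₂ = [z₁(K₁−1)+z₂(K₂−1)] / [−(K₁−1)(K₂−1)] = 0.9620/1.3510 = 0.712
  cyclohexane: x = 0.083, y = 0.404
  o-xylene: x = 0.917, y = 0.596

V/F (drum 2) = 0.712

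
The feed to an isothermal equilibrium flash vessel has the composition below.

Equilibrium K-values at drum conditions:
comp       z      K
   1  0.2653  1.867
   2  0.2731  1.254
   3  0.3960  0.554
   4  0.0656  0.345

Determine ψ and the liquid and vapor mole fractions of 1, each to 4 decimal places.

ψ = 0.2641, x_1 = 0.2159, y_1 = 0.4030

Rachford–Rice: g(ψ) = Σ zᵢ(Kᵢ−1)/(1+ψ(Kᵢ−1)) = 0.
Check two-phase: ΣzᵢKᵢ = 1.0798 > 1 and Σzᵢ/Kᵢ = 1.2648 > 1, so g(0) = 0.0798 > 0 and g(1) = -0.2648 < 0.
Newton iteration, ψ⁰ = 0.5:
  ψ = 0.5000: g = -0.06919, g' = -0.3036 → ψ = 0.2721
  ψ = 0.2721: g = -0.00231, g' = -0.2897 → ψ = 0.2641
Converged at ψ = 0.2641.
Compositions from xᵢ = zᵢ/(1+ψ(Kᵢ−1)), yᵢ = Kᵢxᵢ:
  1: x = 0.2159, y = 0.4030
  2: x = 0.2559, y = 0.3209
  3: x = 0.4489, y = 0.2487
  4: x = 0.0793, y = 0.0274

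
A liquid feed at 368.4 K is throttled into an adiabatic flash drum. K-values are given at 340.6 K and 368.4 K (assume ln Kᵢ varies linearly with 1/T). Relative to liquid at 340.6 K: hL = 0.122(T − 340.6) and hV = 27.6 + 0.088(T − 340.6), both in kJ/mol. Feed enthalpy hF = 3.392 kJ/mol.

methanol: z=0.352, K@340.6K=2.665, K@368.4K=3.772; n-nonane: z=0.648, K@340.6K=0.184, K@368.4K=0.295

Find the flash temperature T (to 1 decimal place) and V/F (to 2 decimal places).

T = 346.4 K, V/F = 0.10

Adiabatic flash: solve Rachford–Rice at each trial T, then check hF = ψ·hV(T) + (1−ψ)·hL(T).
  T = 340.6 K: K = (2.665, 0.184), RR gives ψ = 0.042, H_out = 1.164 kJ/mol
  T = 368.4 K: K = (3.772, 0.295), RR gives ψ = 0.266, H_out = 10.469 kJ/mol
  T = 354.5 K: K = (3.192, 0.235), RR gives ψ = 0.165, H_out = 6.162 kJ/mol
  T = 347.6 K: K = (2.924, 0.209), RR gives ψ = 0.108, H_out = 3.810 kJ/mol
  T = 344.1 K: K = (2.793, 0.196), RR gives ψ = 0.076, H_out = 2.527 kJ/mol
  T = 345.9 K: K = (2.860, 0.203), RR gives ψ = 0.093, H_out = 3.195 kJ/mol
Linear interpolation between T = 345.9 (H_out = 3.195) and T = 347.6 (H_out = 3.810) on hF = 3.392 gives T ≈ 346.4 K, at which ψ = 0.10.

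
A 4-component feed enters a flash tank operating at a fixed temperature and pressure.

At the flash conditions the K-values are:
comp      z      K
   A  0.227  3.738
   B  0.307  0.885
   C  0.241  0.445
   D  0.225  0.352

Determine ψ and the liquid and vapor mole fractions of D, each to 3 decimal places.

ψ = 0.254, x_D = 0.269, y_D = 0.095

Rachford–Rice: g(ψ) = Σ zᵢ(Kᵢ−1)/(1+ψ(Kᵢ−1)) = 0.
g(0) = ΣzᵢKᵢ − 1 = 0.307 and g(1) = 1 − Σzᵢ/Kᵢ = -0.588, so a root lies in (0, 1).
Newton iteration, ψ⁰ = 0.56:
  ψ = 0.560: g = -0.2153, g' = -0.659 → ψ = 0.233
  ψ = 0.233: g = 0.0176, g' = -0.867 → ψ = 0.254
Converged at ψ = 0.254.
Compositions from xᵢ = zᵢ/(1+ψ(Kᵢ−1)), yᵢ = Kᵢxᵢ:
  A: x = 0.134, y = 0.500
  B: x = 0.316, y = 0.280
  C: x = 0.281, y = 0.125
  D: x = 0.269, y = 0.095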